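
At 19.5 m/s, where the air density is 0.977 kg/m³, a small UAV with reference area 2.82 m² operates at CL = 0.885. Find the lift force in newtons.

Dynamic pressure q = ½ρv² = ½ × 0.977 × 19.5² = 185.8 Pa.
L = q·S·CL = 185.8 × 2.82 × 0.885 = 464 N

L = 464 N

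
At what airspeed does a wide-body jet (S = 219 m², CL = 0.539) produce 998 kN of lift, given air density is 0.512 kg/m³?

L = ½ρv²S·CL ⇒ v = √(2L/(ρ·S·CL))
v = √(2 × 9.98×10^5 / (0.512 × 219 × 0.539)) = √33030 = 182 m/s

v = 182 m/s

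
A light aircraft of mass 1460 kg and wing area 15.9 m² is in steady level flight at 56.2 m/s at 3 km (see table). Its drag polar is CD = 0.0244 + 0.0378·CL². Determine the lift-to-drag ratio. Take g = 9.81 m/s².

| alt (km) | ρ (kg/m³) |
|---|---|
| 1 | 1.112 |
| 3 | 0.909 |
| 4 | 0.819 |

L/D = 16

At 3 km, from the table: ρ = 0.909 kg/m³.
Level flight ⇒ L = W = m·g = 1460 × 9.81 = 14323 N.
q = ½ρv² = ½ × 0.909 × 56.2² = 1436 Pa.
CL = 2W/(ρv²S) = 2×14323/(0.909×56.2²×15.9) = 0.6275.
CD = 0.0244 + 0.0378 × 0.6275² = 0.03928.
L/D = CL/CD = 0.6275 / 0.03928 = 16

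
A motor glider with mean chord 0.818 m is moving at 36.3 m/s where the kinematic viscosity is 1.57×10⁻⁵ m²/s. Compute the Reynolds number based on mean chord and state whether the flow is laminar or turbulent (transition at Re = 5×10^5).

Re = 1.89×10^6 (turbulent)

Re = v·c/ν = 36.3 × 0.818 / (1.57×10⁻⁵) = 1.89×10^6
Since 1.89×10^6 > 5×10^5, the flow is turbulent.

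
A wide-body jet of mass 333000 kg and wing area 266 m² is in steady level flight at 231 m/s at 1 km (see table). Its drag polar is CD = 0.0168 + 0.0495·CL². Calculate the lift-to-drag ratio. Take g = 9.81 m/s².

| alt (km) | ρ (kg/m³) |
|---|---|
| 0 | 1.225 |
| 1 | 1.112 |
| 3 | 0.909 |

L/D = 16.4

At 1 km, from the table: ρ = 1.112 kg/m³.
In steady level flight, lift balances weight: W = mg = 333000 × 9.81 = 3.2667×10^6 N.
Dynamic pressure q = 0.5 × 1.112 × 231² = 29670 Pa.
CL = W/(q·S) = 3.2667×10^6 / (29670 × 266) = 0.4139.
CD = 0.0168 + 0.0495 × 0.4139² = 0.02528.
L/D = CL/CD = 0.4139 / 0.02528 = 16.4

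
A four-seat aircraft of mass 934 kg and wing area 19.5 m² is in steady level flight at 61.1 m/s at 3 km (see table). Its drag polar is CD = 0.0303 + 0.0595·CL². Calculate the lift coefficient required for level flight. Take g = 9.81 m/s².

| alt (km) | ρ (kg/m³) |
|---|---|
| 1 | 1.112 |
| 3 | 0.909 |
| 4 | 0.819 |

CL = 0.277

At 3 km, from the table: ρ = 0.909 kg/m³.
Weight W = mg = 934 × 9.81 = 9162.5 N; in level flight L = W.
Dynamic pressure q = 0.5 × 0.909 × 61.1² = 1697 Pa.
CL = 2W/(ρv²S) = 2×9162.5/(0.909×61.1²×19.5) = 0.2769.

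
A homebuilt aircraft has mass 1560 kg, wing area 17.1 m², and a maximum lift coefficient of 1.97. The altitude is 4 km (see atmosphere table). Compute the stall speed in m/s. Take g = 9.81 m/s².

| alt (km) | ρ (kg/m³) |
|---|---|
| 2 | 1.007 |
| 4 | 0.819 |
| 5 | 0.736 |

V_stall = 33.3 m/s

At 4 km, from the table: ρ = 0.819 kg/m³.
Weight W = mg = 1560 × 9.81 = 15300 N.
From L = ½ρV²S·CL,max = W: V_stall = √(2W/(ρSCL,max)) = √(2·15300/(0.819·17.1·1.97))
V_stall = √1109 = 33.3 m/s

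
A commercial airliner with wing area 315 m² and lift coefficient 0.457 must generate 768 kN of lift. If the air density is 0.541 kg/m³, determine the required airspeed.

v = 140 m/s

L = ½ρv²S·CL ⇒ v = √(2L/(ρ·S·CL))
v = √(2 × 7.68×10^5 / (0.541 × 315 × 0.457)) = √19720 = 140 m/s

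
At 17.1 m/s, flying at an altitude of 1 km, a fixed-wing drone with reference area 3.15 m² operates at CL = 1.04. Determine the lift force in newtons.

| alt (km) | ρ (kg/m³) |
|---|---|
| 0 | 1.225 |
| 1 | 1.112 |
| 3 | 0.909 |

L = 533 N

At 1 km, from the table: ρ = 1.112 kg/m³.
L = ½ρv²S·CL = ½ × 1.112 × 17.1² × 3.15 × 1.04 = 533 N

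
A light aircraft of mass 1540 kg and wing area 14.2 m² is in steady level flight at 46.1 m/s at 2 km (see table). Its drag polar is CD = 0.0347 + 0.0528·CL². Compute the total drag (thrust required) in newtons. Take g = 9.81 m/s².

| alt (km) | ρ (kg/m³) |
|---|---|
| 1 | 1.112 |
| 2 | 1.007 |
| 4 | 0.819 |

D = 1320 N

At 2 km, from the table: ρ = 1.007 kg/m³.
Level flight ⇒ L = W = m·g = 1540 × 9.81 = 15107 N.
Dynamic pressure q = 0.5 × 1.007 × 46.1² = 1070 Pa.
CL = 2W/(ρv²S) = 2×15107/(1.007×46.1²×14.2) = 0.9943.
CD = 0.0347 + 0.0528 × 0.9943² = 0.0869.
D = q·S·CD = 1070 × 14.2 × 0.0869 = 1320 N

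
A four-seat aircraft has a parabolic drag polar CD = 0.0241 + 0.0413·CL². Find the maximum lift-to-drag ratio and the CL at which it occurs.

(L/D)max = 15.8, at CL = 0.764

For CD = CD0 + K·CL², (L/D)max occurs at CL* = √(CD0/K) and equals 1/(2√(K·CD0)).
(L/D)max = 1/(2√(0.0413 × 0.0241)) = 1/(2 × 0.03155) = 15.8
CL* = √(0.0241/0.0413) = 0.764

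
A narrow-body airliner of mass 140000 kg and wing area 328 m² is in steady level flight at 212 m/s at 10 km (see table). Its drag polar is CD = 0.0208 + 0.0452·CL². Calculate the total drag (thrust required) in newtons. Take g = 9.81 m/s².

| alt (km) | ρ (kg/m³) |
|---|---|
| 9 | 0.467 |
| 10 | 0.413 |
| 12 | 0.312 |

At 10 km, from the table: ρ = 0.413 kg/m³.
In steady level flight, lift balances weight: W = mg = 140000 × 9.81 = 1.3734×10^6 N.
q = ½ρv² = ½ × 0.413 × 212² = 9281 Pa.
CL = W/(q·S) = 1.3734×10^6 / (9281 × 328) = 0.4512.
CD = 0.0208 + 0.0452 × 0.4512² = 0.03.
D = q·S·CD = 9281 × 328 × 0.03 = 91330 N

D = 91300 N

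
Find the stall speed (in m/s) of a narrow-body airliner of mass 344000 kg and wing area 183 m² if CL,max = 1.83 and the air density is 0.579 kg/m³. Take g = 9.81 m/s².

V_stall = 187 m/s

Stall occurs when L = W at CL,max. W = mg = 344000 × 9.81 = 3.375×10^6 N.
From L = ½ρV²S·CL,max = W: V_stall = √(2W/(ρSCL,max)) = √(2·3.375×10^6/(0.579·183·1.83))
V_stall = √34810 = 187 m/s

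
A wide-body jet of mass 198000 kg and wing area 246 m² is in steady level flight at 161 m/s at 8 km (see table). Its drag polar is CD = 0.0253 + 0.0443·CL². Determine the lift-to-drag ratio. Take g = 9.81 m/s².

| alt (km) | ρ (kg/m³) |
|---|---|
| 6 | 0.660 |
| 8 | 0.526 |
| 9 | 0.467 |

L/D = 13.7

At 8 km, from the table: ρ = 0.526 kg/m³.
Level flight ⇒ L = W = m·g = 198000 × 9.81 = 1.9424×10^6 N.
Dynamic pressure q = 0.5 × 0.526 × 161² = 6817 Pa.
Required CL = L/(qS) = 1.9424×10^6/(6817·246) = 1.158.
CD = 0.0253 + 0.0443 × 1.158² = 0.08473.
L/D = CL/CD = 1.158 / 0.08473 = 13.7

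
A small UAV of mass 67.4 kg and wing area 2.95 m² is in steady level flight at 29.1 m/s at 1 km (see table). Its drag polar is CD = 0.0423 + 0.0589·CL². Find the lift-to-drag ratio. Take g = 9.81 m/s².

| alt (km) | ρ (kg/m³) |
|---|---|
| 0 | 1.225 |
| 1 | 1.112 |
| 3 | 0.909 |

L/D = 8.55

At 1 km, from the table: ρ = 1.112 kg/m³.
Level flight ⇒ L = W = m·g = 67.4 × 9.81 = 661.19 N.
Dynamic pressure q = 0.5 × 1.112 × 29.1² = 470.8 Pa.
CL = W/(q·S) = 661.19 / (470.8 × 2.95) = 0.476.
CD = 0.0423 + 0.0589 × 0.476² = 0.05565.
L/D = CL/CD = 0.476 / 0.05565 = 8.55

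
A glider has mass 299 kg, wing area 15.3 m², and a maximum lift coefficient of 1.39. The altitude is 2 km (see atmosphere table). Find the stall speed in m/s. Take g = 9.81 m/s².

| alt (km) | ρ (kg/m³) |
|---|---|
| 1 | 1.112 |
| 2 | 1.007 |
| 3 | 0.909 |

V_stall = 16.6 m/s

At 2 km, from the table: ρ = 1.007 kg/m³.
Stall occurs when L = W at CL,max. W = mg = 299 × 9.81 = 2933 N.
From L = ½ρV²S·CL,max = W: V_stall = √(2W/(ρSCL,max)) = √(2·2933/(1.007·15.3·1.39))
V_stall = √273.9 = 16.6 m/s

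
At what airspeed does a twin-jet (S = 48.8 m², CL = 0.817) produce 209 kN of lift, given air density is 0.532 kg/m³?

L = ½ρv²S·CL ⇒ v = √(2L/(ρ·S·CL))
v = √(2 × 2.09×10^5 / (0.532 × 48.8 × 0.817)) = √19710 = 140 m/s

v = 140 m/s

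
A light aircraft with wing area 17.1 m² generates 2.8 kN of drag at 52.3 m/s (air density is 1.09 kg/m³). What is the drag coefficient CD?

CD = 0.11

From D = ½ρv²S·CD, rearranging gives CD = 2D/(ρv²S).
CD = 2 × 2800 / (1.09 × 52.3² × 17.1) = 0.11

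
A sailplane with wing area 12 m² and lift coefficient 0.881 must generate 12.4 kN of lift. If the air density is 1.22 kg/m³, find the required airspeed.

L = ½ρv²S·CL ⇒ v = √(2L/(ρ·S·CL))
v = √(2 × 12400 / (1.22 × 12 × 0.881)) = √1923 = 43.8 m/s

v = 43.8 m/s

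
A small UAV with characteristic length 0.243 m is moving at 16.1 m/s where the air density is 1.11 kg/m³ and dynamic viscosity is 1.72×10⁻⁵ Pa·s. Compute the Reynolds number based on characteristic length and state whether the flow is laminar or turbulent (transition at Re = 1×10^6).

Re = ρ·v·c/μ = 1.11 × 16.1 × 0.243 / (1.72×10⁻⁵) = 2.52×10^5
Since 2.52×10^5 < 1×10^6, the flow is laminar.

Re = 2.52×10^5 (laminar)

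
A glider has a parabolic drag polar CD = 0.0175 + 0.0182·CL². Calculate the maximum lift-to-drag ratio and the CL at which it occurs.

For CD = CD0 + K·CL², (L/D)max occurs at CL* = √(CD0/K) and equals 1/(2√(K·CD0)).
(L/D)max = 1/(2√(0.0182 × 0.0175)) = 1/(2 × 0.01785) = 28
CL* = √(0.0175/0.0182) = 0.981

(L/D)max = 28, at CL = 0.981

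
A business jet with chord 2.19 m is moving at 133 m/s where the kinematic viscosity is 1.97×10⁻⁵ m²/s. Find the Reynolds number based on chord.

Re = v·c/ν = 133 × 2.19 / (1.97×10⁻⁵) = 1.48×10^7

Re = 1.48×10^7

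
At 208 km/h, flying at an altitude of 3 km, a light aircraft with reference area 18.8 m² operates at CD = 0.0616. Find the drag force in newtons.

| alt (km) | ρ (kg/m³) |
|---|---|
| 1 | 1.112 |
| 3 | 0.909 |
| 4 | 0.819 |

D = 1760 N

At 3 km, from the table: ρ = 0.909 kg/m³.
Convert speed: v = 208 km/h ÷ 3.6 = 57.78 m/s.
D = ½ρv²S·CD = ½ × 0.909 × 57.78² × 18.8 × 0.0616 = 1760 N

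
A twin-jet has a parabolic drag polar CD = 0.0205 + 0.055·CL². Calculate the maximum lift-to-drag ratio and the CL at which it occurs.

(L/D)max = 14.9, at CL = 0.611

For CD = CD0 + K·CL², (L/D)max occurs at CL* = √(CD0/K) and equals 1/(2√(K·CD0)).
(L/D)max = 1/(2√(0.055 × 0.0205)) = 1/(2 × 0.03358) = 14.9
CL* = √(0.0205/0.055) = 0.611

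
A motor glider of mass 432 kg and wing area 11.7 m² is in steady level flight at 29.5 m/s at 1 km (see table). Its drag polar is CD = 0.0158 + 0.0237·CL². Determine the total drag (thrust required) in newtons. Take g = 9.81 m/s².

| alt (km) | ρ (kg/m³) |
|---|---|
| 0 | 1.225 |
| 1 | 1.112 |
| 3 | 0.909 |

D = 165 N

At 1 km, from the table: ρ = 1.112 kg/m³.
In steady level flight, lift balances weight: W = mg = 432 × 9.81 = 4237.9 N.
Dynamic pressure q = 0.5 × 1.112 × 29.5² = 483.9 Pa.
Required CL = L/(qS) = 4237.9/(483.9·11.7) = 0.7486.
CD = 0.0158 + 0.0237 × 0.7486² = 0.02908.
D = q·S·CD = 483.9 × 11.7 × 0.02908 = 164.6 N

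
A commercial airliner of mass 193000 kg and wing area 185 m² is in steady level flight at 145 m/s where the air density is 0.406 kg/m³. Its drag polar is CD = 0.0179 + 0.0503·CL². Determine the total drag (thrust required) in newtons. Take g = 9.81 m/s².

Weight W = mg = 193000 × 9.81 = 1.8933×10^6 N; in level flight L = W.
q = ½ρv² = ½ × 0.406 × 145² = 4268 Pa.
CL = 2W/(ρv²S) = 2×1.8933×10^6/(0.406×145²×185) = 2.398.
CD = 0.0179 + 0.0503 × 2.398² = 0.3071.
D = q·S·CD = 4268 × 185 × 0.3071 = 2.425×10^5 N

D = 2.42×10^5 N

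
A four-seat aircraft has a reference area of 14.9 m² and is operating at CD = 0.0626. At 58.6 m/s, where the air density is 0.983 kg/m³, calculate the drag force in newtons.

D = ½ρv²S·CD = ½ × 0.983 × 58.6² × 14.9 × 0.0626 = 1570 N

D = 1570 N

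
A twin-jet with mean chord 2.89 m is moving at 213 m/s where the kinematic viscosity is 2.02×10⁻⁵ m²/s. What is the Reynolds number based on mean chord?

Re = 3.05×10^7

Re = v·c/ν = 213 × 2.89 / (2.02×10⁻⁵) = 3.05×10^7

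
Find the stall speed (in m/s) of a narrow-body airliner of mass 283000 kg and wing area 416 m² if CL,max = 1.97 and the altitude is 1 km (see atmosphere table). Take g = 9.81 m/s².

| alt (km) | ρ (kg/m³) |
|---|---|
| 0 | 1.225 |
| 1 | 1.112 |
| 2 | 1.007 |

V_stall = 78.1 m/s

At 1 km, from the table: ρ = 1.112 kg/m³.
Weight W = mg = 283000 × 9.81 = 2.776×10^6 N.
From L = ½ρV²S·CL,max = W: V_stall = √(2W/(ρSCL,max)) = √(2·2.776×10^6/(1.112·416·1.97))
V_stall = √6093 = 78.1 m/s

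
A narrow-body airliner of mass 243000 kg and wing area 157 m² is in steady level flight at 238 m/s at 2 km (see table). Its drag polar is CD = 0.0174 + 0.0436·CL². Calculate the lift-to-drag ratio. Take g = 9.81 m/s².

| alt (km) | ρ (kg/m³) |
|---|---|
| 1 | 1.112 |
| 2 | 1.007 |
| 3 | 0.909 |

L/D = 17.9

At 2 km, from the table: ρ = 1.007 kg/m³.
In steady level flight, lift balances weight: W = mg = 243000 × 9.81 = 2.3838×10^6 N.
Dynamic pressure q = 0.5 × 1.007 × 238² = 28520 Pa.
CL = 2W/(ρv²S) = 2×2.3838×10^6/(1.007×238²×157) = 0.5324.
CD = 0.0174 + 0.0436 × 0.5324² = 0.02976.
L/D = CL/CD = 0.5324 / 0.02976 = 17.9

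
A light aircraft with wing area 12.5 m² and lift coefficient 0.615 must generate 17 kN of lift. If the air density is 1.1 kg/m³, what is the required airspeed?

v = 63.4 m/s

L = ½ρv²S·CL ⇒ v = √(2L/(ρ·S·CL))
v = √(2 × 17000 / (1.1 × 12.5 × 0.615)) = √4021 = 63.4 m/s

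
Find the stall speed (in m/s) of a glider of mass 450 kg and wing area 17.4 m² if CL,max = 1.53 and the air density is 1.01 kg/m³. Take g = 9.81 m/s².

At stall, lift equals weight: L = W = m·g = 450 × 9.81 = 4414 N.
From L = ½ρV²S·CL,max = W: V_stall = √(2W/(ρSCL,max)) = √(2·4414/(1.01·17.4·1.53))
V_stall = √328.4 = 18.1 m/s

V_stall = 18.1 m/s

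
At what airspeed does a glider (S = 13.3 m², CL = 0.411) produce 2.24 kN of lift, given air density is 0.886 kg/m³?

L = ½ρv²S·CL ⇒ v = √(2L/(ρ·S·CL))
v = √(2 × 2240 / (0.886 × 13.3 × 0.411)) = √925 = 30.4 m/s

v = 30.4 m/s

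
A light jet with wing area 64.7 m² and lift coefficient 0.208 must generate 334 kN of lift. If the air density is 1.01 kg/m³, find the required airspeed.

L = ½ρv²S·CL ⇒ v = √(2L/(ρ·S·CL))
v = √(2 × 3.34×10^5 / (1.01 × 64.7 × 0.208)) = √49150 = 222 m/s

v = 222 m/s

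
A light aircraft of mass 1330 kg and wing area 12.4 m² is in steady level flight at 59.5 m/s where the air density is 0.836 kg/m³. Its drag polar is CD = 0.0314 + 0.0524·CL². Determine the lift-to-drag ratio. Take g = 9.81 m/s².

Level flight ⇒ L = W = m·g = 1330 × 9.81 = 13047 N.
Dynamic pressure q = 0.5 × 0.836 × 59.5² = 1480 Pa.
Required CL = L/(qS) = 13047/(1480·12.4) = 0.711.
CD = 0.0314 + 0.0524 × 0.711² = 0.05789.
L/D = CL/CD = 0.711 / 0.05789 = 12.3

L/D = 12.3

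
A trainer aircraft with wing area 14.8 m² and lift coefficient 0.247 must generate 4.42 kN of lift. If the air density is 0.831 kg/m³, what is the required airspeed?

L = ½ρv²S·CL ⇒ v = √(2L/(ρ·S·CL))
v = √(2 × 4420 / (0.831 × 14.8 × 0.247)) = √2910 = 53.9 m/s

v = 53.9 m/s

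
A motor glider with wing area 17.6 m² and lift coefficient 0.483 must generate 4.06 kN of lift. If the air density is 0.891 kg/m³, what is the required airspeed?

v = 32.7 m/s

L = ½ρv²S·CL ⇒ v = √(2L/(ρ·S·CL))
v = √(2 × 4060 / (0.891 × 17.6 × 0.483)) = √1072 = 32.7 m/s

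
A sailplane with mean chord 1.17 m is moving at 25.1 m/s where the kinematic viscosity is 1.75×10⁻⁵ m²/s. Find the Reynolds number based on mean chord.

Re = 1.68×10^6

Re = v·c/ν = 25.1 × 1.17 / (1.75×10⁻⁵) = 1.68×10^6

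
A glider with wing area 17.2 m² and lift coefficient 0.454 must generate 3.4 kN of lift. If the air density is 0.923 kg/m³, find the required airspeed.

L = ½ρv²S·CL ⇒ v = √(2L/(ρ·S·CL))
v = √(2 × 3400 / (0.923 × 17.2 × 0.454)) = √943.5 = 30.7 m/s

v = 30.7 m/s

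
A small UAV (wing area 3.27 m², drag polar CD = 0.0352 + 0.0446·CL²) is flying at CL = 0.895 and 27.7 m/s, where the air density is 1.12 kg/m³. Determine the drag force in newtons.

D = 99.7 N

CD = 0.0352 + 0.0446 × 0.895² = 0.07093
D = ½ρv²S·CD = ½ × 1.12 × 27.7² × 3.27 × 0.07093 = 99.7 N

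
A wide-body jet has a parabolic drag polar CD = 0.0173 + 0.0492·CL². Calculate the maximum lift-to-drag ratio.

For CD = CD0 + K·CL², (L/D)max occurs at CL* = √(CD0/K) and equals 1/(2√(K·CD0)).
(L/D)max = 1/(2√(0.0492 × 0.0173)) = 1/(2 × 0.02917) = 17.1

(L/D)max = 17.1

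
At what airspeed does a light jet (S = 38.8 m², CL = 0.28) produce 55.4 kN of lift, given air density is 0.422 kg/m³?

L = ½ρv²S·CL ⇒ v = √(2L/(ρ·S·CL))
v = √(2 × 55400 / (0.422 × 38.8 × 0.28)) = √24170 = 155 m/s

v = 155 m/s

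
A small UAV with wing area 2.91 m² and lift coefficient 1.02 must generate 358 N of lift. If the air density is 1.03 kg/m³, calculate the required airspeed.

v = 15.3 m/s

L = ½ρv²S·CL ⇒ v = √(2L/(ρ·S·CL))
v = √(2 × 358 / (1.03 × 2.91 × 1.02)) = √234.2 = 15.3 m/s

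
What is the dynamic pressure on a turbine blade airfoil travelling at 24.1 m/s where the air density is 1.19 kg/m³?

q = 346 Pa

q = ½ρv² = ½ × 1.19 × 24.1² = 346 Pa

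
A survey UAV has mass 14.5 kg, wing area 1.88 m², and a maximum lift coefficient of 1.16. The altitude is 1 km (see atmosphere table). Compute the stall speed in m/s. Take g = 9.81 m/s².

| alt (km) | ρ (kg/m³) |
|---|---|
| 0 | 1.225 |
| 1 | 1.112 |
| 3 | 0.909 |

V_stall = 10.8 m/s

At 1 km, from the table: ρ = 1.112 kg/m³.
Weight W = mg = 14.5 × 9.81 = 142.2 N.
From L = ½ρV²S·CL,max = W: V_stall = √(2W/(ρSCL,max)) = √(2·142.2/(1.112·1.88·1.16))
V_stall = √117.3 = 10.8 m/s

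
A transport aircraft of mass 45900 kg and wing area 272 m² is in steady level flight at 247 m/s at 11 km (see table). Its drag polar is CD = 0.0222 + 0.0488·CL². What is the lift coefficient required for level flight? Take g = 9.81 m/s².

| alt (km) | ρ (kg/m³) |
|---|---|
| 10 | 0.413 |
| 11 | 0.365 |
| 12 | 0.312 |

At 11 km, from the table: ρ = 0.365 kg/m³.
Level flight ⇒ L = W = m·g = 45900 × 9.81 = 4.5028×10^5 N.
q = ½ρv² = ½ × 0.365 × 247² = 11130 Pa.
Required CL = L/(qS) = 4.5028×10^5/(11130·272) = 0.1487.

CL = 0.149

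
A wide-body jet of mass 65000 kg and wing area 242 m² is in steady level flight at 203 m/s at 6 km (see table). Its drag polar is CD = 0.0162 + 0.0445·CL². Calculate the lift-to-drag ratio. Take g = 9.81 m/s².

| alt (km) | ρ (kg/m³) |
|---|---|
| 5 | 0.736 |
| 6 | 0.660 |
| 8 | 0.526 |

At 6 km, from the table: ρ = 0.660 kg/m³.
In steady level flight, lift balances weight: W = mg = 65000 × 9.81 = 6.3765×10^5 N.
q = ½ρv² = ½ × 0.66 × 203² = 13600 Pa.
CL = 2W/(ρv²S) = 2×6.3765×10^5/(0.66×203²×242) = 0.1938.
CD = 0.0162 + 0.0445 × 0.1938² = 0.01787.
L/D = CL/CD = 0.1938 / 0.01787 = 10.8

L/D = 10.8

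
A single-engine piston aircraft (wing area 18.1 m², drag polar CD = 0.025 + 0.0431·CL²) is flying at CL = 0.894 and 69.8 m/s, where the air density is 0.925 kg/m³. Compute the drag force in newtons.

CD = 0.025 + 0.0431 × 0.894² = 0.05945
D = ½ρv²S·CD = ½ × 0.925 × 69.8² × 18.1 × 0.05945 = 2420 N

D = 2420 N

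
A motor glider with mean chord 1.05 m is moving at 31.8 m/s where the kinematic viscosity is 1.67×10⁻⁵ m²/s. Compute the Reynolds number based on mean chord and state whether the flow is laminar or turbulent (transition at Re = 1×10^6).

Re = 2×10^6 (turbulent)

Re = v·c/ν = 31.8 × 1.05 / (1.67×10⁻⁵) = 2×10^6
Since 2×10^6 > 1×10^6, the flow is turbulent.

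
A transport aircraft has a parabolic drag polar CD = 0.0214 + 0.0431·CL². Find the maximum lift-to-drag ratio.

For CD = CD0 + K·CL², (L/D)max occurs at CL* = √(CD0/K) and equals 1/(2√(K·CD0)).
(L/D)max = 1/(2√(0.0431 × 0.0214)) = 1/(2 × 0.03037) = 16.5

(L/D)max = 16.5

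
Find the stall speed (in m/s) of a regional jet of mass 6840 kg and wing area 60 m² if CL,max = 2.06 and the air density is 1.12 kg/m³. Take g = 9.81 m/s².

At stall, lift equals weight: L = W = m·g = 6840 × 9.81 = 67100 N.
From L = ½ρV²S·CL,max = W: V_stall = √(2W/(ρSCL,max)) = √(2·67100/(1.12·60·2.06))
V_stall = √969.4 = 31.1 m/s

V_stall = 31.1 m/s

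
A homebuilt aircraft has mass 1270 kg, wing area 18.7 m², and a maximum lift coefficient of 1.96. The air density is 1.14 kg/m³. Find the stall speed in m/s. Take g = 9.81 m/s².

At stall, lift equals weight: L = W = m·g = 1270 × 9.81 = 12460 N.
From L = ½ρV²S·CL,max = W: V_stall = √(2W/(ρSCL,max)) = √(2·12460/(1.14·18.7·1.96))
V_stall = √596.3 = 24.4 m/s

V_stall = 24.4 m/s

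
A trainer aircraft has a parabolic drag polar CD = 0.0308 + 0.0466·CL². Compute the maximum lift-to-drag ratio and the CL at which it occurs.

(L/D)max = 13.2, at CL = 0.813

For CD = CD0 + K·CL², (L/D)max occurs at CL* = √(CD0/K) and equals 1/(2√(K·CD0)).
(L/D)max = 1/(2√(0.0466 × 0.0308)) = 1/(2 × 0.03789) = 13.2
CL* = √(0.0308/0.0466) = 0.813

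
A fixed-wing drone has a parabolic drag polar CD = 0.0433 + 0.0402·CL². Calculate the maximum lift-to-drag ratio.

For CD = CD0 + K·CL², (L/D)max occurs at CL* = √(CD0/K) and equals 1/(2√(K·CD0)).
(L/D)max = 1/(2√(0.0402 × 0.0433)) = 1/(2 × 0.04172) = 12

(L/D)max = 12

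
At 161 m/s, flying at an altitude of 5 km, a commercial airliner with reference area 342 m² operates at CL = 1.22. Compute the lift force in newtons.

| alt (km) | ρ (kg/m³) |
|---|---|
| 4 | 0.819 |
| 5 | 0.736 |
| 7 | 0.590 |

At 5 km, from the table: ρ = 0.736 kg/m³.
L = ½ρv²S·CL = ½ × 0.736 × 161² × 342 × 1.22 = 3.98×10^6 N ≈ 3980 kN

L = 3.98×10^6 N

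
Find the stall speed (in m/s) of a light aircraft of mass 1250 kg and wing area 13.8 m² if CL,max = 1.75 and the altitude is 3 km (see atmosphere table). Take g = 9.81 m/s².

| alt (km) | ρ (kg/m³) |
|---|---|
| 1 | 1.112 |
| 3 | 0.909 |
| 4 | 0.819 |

At 3 km, from the table: ρ = 0.909 kg/m³.
Stall occurs when L = W at CL,max. W = mg = 1250 × 9.81 = 12260 N.
V_stall = √(2W/(ρ·S·CL,max)) = √(2 × 12260 / (0.909 × 13.8 × 1.75))
V_stall = √1117 = 33.4 m/s

V_stall = 33.4 m/s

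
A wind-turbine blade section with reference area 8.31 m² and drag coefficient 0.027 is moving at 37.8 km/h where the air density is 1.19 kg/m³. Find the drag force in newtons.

Convert speed: v = 37.8 km/h ÷ 3.6 = 10.5 m/s.
D = ½ρv²S·CD = ½ × 1.19 × 10.5² × 8.31 × 0.027 = 14.7 N

D = 14.7 N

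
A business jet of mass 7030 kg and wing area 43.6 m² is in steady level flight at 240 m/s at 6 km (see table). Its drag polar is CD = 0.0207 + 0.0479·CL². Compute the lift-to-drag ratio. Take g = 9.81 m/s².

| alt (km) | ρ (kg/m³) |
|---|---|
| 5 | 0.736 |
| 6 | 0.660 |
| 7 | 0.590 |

L/D = 3.96

At 6 km, from the table: ρ = 0.660 kg/m³.
Level flight ⇒ L = W = m·g = 7030 × 9.81 = 68964 N.
Dynamic pressure q = 0.5 × 0.66 × 240² = 19010 Pa.
Required CL = L/(qS) = 68964/(19010·43.6) = 0.08321.
CD = 0.0207 + 0.0479 × 0.08321² = 0.02103.
L/D = CL/CD = 0.08321 / 0.02103 = 3.96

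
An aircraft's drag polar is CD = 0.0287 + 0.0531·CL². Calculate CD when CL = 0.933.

CD = 0.0287 + 0.0531 × 0.933² = 0.0287 + 0.04622 = 0.0749

CD = 0.0749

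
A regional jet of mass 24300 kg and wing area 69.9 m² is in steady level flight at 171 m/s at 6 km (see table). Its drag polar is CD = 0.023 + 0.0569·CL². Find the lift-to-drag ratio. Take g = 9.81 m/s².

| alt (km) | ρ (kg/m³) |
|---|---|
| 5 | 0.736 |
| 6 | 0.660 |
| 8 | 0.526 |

At 6 km, from the table: ρ = 0.660 kg/m³.
Level flight ⇒ L = W = m·g = 24300 × 9.81 = 2.3838×10^5 N.
q = ½ρv² = ½ × 0.66 × 171² = 9650 Pa.
Required CL = L/(qS) = 2.3838×10^5/(9650·69.9) = 0.3534.
CD = 0.023 + 0.0569 × 0.3534² = 0.03011.
L/D = CL/CD = 0.3534 / 0.03011 = 11.7

L/D = 11.7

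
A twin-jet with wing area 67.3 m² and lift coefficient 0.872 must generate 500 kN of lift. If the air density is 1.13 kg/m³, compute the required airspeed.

L = ½ρv²S·CL ⇒ v = √(2L/(ρ·S·CL))
v = √(2 × 5×10^5 / (1.13 × 67.3 × 0.872)) = √15080 = 123 m/s

v = 123 m/s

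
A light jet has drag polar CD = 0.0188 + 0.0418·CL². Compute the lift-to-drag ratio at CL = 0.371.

CD = 0.0188 + 0.0418 × 0.371² = 0.02455
L/D = CL/CD = 0.371 / 0.02455 = 15.1

L/D = 15.1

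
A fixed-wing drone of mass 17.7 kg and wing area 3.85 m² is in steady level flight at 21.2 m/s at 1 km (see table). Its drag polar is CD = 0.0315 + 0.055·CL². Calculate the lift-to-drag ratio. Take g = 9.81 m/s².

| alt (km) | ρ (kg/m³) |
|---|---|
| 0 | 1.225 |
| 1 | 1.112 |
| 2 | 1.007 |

L/D = 5.42

At 1 km, from the table: ρ = 1.112 kg/m³.
Weight W = mg = 17.7 × 9.81 = 173.64 N; in level flight L = W.
Dynamic pressure q = 0.5 × 1.112 × 21.2² = 249.9 Pa.
Required CL = L/(qS) = 173.64/(249.9·3.85) = 0.1805.
CD = 0.0315 + 0.055 × 0.1805² = 0.03329.
L/D = CL/CD = 0.1805 / 0.03329 = 5.42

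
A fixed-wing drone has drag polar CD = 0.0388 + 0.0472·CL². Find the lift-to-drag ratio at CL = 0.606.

L/D = 10.8

CD = 0.0388 + 0.0472 × 0.606² = 0.05613
L/D = CL/CD = 0.606 / 0.05613 = 10.8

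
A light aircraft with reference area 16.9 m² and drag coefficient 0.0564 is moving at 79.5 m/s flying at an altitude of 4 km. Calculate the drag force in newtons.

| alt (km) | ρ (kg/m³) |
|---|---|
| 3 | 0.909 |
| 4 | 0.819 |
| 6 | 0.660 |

At 4 km, from the table: ρ = 0.819 kg/m³.
Dynamic pressure q = ½ρv² = ½ × 0.819 × 79.5² = 2588 Pa.
D = q·S·CD = 2588 × 16.9 × 0.0564 = 2470 N

D = 2470 N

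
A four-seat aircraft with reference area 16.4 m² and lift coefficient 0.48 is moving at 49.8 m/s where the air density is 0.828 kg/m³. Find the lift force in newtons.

L = ½ρv²S·CL = ½ × 0.828 × 49.8² × 16.4 × 0.48 = 8080 N ≈ 8.08 kN

L = 8080 N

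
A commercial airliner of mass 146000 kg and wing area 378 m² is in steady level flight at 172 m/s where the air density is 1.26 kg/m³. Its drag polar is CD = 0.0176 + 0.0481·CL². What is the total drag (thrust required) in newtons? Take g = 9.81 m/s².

Level flight ⇒ L = W = m·g = 146000 × 9.81 = 1.4323×10^6 N.
q = ½ρv² = ½ × 1.26 × 172² = 18640 Pa.
CL = W/(q·S) = 1.4323×10^6 / (18640 × 378) = 0.2033.
CD = 0.0176 + 0.0481 × 0.2033² = 0.01959.
D = q·S·CD = 18640 × 378 × 0.01959 = 1.38×10^5 N

D = 1.38×10^5 N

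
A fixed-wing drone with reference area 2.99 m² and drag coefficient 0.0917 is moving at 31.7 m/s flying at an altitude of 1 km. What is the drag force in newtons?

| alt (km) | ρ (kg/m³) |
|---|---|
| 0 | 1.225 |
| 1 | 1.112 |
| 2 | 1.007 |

At 1 km, from the table: ρ = 1.112 kg/m³.
Dynamic pressure q = ½ρv² = ½ × 1.112 × 31.7² = 558.7 Pa.
D = q·S·CD = 558.7 × 2.99 × 0.0917 = 153 N

D = 153 N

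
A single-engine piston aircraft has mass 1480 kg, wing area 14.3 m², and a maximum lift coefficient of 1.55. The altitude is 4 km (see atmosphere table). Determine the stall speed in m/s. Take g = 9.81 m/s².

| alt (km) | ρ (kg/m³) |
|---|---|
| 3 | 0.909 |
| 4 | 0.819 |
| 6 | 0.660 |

At 4 km, from the table: ρ = 0.819 kg/m³.
Stall occurs when L = W at CL,max. W = mg = 1480 × 9.81 = 14520 N.
V_stall = √(2W/(ρ·S·CL,max)) = √(2 × 14520 / (0.819 × 14.3 × 1.55))
V_stall = √1600 = 40 m/s

V_stall = 40 m/s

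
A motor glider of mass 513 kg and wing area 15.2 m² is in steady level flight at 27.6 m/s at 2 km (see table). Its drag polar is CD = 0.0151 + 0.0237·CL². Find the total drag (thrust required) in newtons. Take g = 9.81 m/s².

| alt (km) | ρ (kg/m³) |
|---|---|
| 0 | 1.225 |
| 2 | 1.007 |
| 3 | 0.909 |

At 2 km, from the table: ρ = 1.007 kg/m³.
Level flight ⇒ L = W = m·g = 513 × 9.81 = 5032.5 N.
Dynamic pressure q = 0.5 × 1.007 × 27.6² = 383.5 Pa.
Required CL = L/(qS) = 5032.5/(383.5·15.2) = 0.8632.
CD = 0.0151 + 0.0237 × 0.8632² = 0.03276.
D = q·S·CD = 383.5 × 15.2 × 0.03276 = 191 N

D = 191 N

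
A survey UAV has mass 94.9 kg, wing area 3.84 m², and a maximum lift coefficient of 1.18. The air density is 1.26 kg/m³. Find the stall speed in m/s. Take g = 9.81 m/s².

V_stall = 18.1 m/s

Stall occurs when L = W at CL,max. W = mg = 94.9 × 9.81 = 931 N.
From L = ½ρV²S·CL,max = W: V_stall = √(2W/(ρSCL,max)) = √(2·931/(1.26·3.84·1.18))
V_stall = √326.1 = 18.1 m/s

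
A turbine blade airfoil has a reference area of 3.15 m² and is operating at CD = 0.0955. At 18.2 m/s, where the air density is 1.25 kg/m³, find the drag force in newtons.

D = 62.3 N

Dynamic pressure q = ½ρv² = ½ × 1.25 × 18.2² = 207 Pa.
D = q·S·CD = 207 × 3.15 × 0.0955 = 62.3 N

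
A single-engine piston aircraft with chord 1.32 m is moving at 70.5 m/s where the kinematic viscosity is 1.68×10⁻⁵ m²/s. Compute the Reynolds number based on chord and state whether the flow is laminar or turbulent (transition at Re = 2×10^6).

Re = v·c/ν = 70.5 × 1.32 / (1.68×10⁻⁵) = 5.54×10^6
Since 5.54×10^6 > 2×10^6, the flow is turbulent.

Re = 5.54×10^6 (turbulent)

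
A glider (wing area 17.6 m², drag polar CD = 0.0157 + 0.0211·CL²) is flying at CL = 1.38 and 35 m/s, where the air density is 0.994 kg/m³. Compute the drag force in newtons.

D = 599 N

CD = 0.0157 + 0.0211 × 1.38² = 0.05588
D = ½ρv²S·CD = ½ × 0.994 × 35² × 17.6 × 0.05588 = 599 N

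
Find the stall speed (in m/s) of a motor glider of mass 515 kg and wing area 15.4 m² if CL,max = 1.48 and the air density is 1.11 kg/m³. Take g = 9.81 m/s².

V_stall = 20 m/s

Stall occurs when L = W at CL,max. W = mg = 515 × 9.81 = 5052 N.
From L = ½ρV²S·CL,max = W: V_stall = √(2W/(ρSCL,max)) = √(2·5052/(1.11·15.4·1.48))
V_stall = √399.4 = 20 m/s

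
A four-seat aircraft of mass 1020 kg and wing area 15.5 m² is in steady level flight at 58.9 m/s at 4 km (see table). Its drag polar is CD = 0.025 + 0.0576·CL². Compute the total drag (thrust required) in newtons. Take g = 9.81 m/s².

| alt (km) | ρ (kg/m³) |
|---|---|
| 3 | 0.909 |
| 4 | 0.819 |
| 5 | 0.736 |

At 4 km, from the table: ρ = 0.819 kg/m³.
In steady level flight, lift balances weight: W = mg = 1020 × 9.81 = 10006 N.
q = ½ρv² = ½ × 0.819 × 58.9² = 1421 Pa.
Required CL = L/(qS) = 10006/(1421·15.5) = 0.4544.
CD = 0.025 + 0.0576 × 0.4544² = 0.03689.
D = q·S·CD = 1421 × 15.5 × 0.03689 = 812.4 N

D = 812 N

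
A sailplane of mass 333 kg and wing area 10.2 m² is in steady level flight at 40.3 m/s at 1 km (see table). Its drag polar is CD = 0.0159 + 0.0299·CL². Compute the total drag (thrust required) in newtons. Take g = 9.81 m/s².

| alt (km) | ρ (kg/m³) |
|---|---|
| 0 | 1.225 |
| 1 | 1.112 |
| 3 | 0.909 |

D = 181 N

At 1 km, from the table: ρ = 1.112 kg/m³.
Level flight ⇒ L = W = m·g = 333 × 9.81 = 3266.7 N.
Dynamic pressure q = 0.5 × 1.112 × 40.3² = 903 Pa.
CL = W/(q·S) = 3266.7 / (903 × 10.2) = 0.3547.
CD = 0.0159 + 0.0299 × 0.3547² = 0.01966.
D = q·S·CD = 903 × 10.2 × 0.01966 = 181.1 N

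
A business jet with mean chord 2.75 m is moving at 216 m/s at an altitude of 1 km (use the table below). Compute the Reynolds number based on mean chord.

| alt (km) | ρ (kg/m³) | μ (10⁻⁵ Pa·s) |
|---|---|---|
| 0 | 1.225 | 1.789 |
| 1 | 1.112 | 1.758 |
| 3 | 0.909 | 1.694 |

At 1 km, from the table: ρ = 1.112 kg/m³, μ = 1.758×10⁻⁵ Pa·s.
Re = ρ·v·c/μ = 1.112 × 216 × 2.75 / (1.758×10⁻⁵) = 3.76×10^7

Re = 3.76×10^7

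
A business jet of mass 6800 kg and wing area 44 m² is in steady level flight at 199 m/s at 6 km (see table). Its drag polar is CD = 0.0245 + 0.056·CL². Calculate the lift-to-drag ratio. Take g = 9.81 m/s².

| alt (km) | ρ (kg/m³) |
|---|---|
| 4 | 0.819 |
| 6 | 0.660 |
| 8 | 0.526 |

L/D = 4.59

At 6 km, from the table: ρ = 0.660 kg/m³.
Level flight ⇒ L = W = m·g = 6800 × 9.81 = 66708 N.
Dynamic pressure q = 0.5 × 0.66 × 199² = 13070 Pa.
Required CL = L/(qS) = 66708/(13070·44) = 0.116.
CD = 0.0245 + 0.056 × 0.116² = 0.02525.
L/D = CL/CD = 0.116 / 0.02525 = 4.59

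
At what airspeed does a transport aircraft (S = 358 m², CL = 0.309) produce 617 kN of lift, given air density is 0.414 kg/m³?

v = 164 m/s

L = ½ρv²S·CL ⇒ v = √(2L/(ρ·S·CL))
v = √(2 × 6.17×10^5 / (0.414 × 358 × 0.309)) = √26940 = 164 m/s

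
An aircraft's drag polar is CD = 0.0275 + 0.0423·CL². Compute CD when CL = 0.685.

CD = 0.0275 + 0.0423 × 0.685² = 0.0275 + 0.01985 = 0.0473

CD = 0.0473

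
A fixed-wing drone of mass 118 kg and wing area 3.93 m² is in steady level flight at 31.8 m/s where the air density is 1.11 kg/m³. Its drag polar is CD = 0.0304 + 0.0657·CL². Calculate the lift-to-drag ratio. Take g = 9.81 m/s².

In steady level flight, lift balances weight: W = mg = 118 × 9.81 = 1157.6 N.
q = ½ρv² = ½ × 1.11 × 31.8² = 561.2 Pa.
CL = W/(q·S) = 1157.6 / (561.2 × 3.93) = 0.5248.
CD = 0.0304 + 0.0657 × 0.5248² = 0.0485.
L/D = CL/CD = 0.5248 / 0.0485 = 10.8

L/D = 10.8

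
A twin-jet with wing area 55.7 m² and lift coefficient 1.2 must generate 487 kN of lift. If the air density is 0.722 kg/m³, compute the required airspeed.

L = ½ρv²S·CL ⇒ v = √(2L/(ρ·S·CL))
v = √(2 × 4.87×10^5 / (0.722 × 55.7 × 1.2)) = √20180 = 142 m/s

v = 142 m/s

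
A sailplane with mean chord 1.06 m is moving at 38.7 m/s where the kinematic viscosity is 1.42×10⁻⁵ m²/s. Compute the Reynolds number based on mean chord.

Re = v·c/ν = 38.7 × 1.06 / (1.42×10⁻⁵) = 2.89×10^6

Re = 2.89×10^6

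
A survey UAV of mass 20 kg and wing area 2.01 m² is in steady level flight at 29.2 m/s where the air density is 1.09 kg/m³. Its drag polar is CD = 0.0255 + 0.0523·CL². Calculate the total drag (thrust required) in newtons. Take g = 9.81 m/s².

Weight W = mg = 20 × 9.81 = 196.2 N; in level flight L = W.
Dynamic pressure q = 0.5 × 1.09 × 29.2² = 464.7 Pa.
CL = W/(q·S) = 196.2 / (464.7 × 2.01) = 0.2101.
CD = 0.0255 + 0.0523 × 0.2101² = 0.02781.
D = q·S·CD = 464.7 × 2.01 × 0.02781 = 25.97 N

D = 26 N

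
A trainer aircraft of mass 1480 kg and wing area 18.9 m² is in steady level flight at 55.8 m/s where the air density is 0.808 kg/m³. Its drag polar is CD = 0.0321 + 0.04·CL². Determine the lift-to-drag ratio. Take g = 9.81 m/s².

In steady level flight, lift balances weight: W = mg = 1480 × 9.81 = 14519 N.
q = ½ρv² = ½ × 0.808 × 55.8² = 1258 Pa.
CL = W/(q·S) = 14519 / (1258 × 18.9) = 0.6107.
CD = 0.0321 + 0.04 × 0.6107² = 0.04702.
L/D = CL/CD = 0.6107 / 0.04702 = 13

L/D = 13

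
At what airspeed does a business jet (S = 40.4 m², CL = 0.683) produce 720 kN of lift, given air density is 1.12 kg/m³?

L = ½ρv²S·CL ⇒ v = √(2L/(ρ·S·CL))
v = √(2 × 7.2×10^5 / (1.12 × 40.4 × 0.683)) = √46600 = 216 m/s

v = 216 m/s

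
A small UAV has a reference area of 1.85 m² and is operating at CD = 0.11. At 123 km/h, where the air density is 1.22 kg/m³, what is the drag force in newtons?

Convert speed: v = 123 km/h ÷ 3.6 = 34.17 m/s.
D = ½ρv²S·CD = ½ × 1.22 × 34.17² × 1.85 × 0.11 = 145 N

D = 145 N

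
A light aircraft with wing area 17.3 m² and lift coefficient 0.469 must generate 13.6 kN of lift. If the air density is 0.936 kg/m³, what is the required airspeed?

L = ½ρv²S·CL ⇒ v = √(2L/(ρ·S·CL))
v = √(2 × 13600 / (0.936 × 17.3 × 0.469)) = √3582 = 59.8 m/s

v = 59.8 m/s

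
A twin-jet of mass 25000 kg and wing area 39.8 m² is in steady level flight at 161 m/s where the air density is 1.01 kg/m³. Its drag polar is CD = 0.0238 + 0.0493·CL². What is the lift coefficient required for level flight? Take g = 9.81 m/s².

CL = 0.471

In steady level flight, lift balances weight: W = mg = 25000 × 9.81 = 2.4525×10^5 N.
Dynamic pressure q = 0.5 × 1.01 × 161² = 13090 Pa.
Required CL = L/(qS) = 2.4525×10^5/(13090·39.8) = 0.4707.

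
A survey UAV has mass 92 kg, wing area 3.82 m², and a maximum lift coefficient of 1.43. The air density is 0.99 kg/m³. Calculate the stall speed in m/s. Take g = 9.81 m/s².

V_stall = 18.3 m/s

At stall, lift equals weight: L = W = m·g = 92 × 9.81 = 902.5 N.
V_stall = √(2W/(ρ·S·CL,max)) = √(2 × 902.5 / (0.99 × 3.82 × 1.43))
V_stall = √333.8 = 18.3 m/s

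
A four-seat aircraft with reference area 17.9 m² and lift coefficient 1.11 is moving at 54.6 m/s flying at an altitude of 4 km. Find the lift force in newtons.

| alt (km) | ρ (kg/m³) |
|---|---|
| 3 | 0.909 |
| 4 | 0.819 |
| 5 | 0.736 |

L = 24300 N

At 4 km, from the table: ρ = 0.819 kg/m³.
Dynamic pressure q = ½ρv² = ½ × 0.819 × 54.6² = 1221 Pa.
L = q·S·CL = 1221 × 17.9 × 1.11 = 24300 N ≈ 24.3 kN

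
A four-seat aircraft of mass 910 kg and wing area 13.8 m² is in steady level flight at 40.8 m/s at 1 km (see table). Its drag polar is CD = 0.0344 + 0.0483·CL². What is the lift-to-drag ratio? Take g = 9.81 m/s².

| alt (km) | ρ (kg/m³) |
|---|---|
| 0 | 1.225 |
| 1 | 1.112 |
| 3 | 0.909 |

L/D = 12.1

At 1 km, from the table: ρ = 1.112 kg/m³.
In steady level flight, lift balances weight: W = mg = 910 × 9.81 = 8927.1 N.
Dynamic pressure q = 0.5 × 1.112 × 40.8² = 925.5 Pa.
CL = W/(q·S) = 8927.1 / (925.5 × 13.8) = 0.6989.
CD = 0.0344 + 0.0483 × 0.6989² = 0.05799.
L/D = CL/CD = 0.6989 / 0.05799 = 12.1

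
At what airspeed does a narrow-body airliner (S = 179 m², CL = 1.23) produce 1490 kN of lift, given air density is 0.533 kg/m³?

L = ½ρv²S·CL ⇒ v = √(2L/(ρ·S·CL))
v = √(2 × 1.49×10^6 / (0.533 × 179 × 1.23)) = √25390 = 159 m/s

v = 159 m/s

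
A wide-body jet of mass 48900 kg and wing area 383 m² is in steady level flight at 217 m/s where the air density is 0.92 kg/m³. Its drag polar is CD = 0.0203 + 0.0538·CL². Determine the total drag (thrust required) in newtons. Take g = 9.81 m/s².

Level flight ⇒ L = W = m·g = 48900 × 9.81 = 4.7971×10^5 N.
q = ½ρv² = ½ × 0.92 × 217² = 21660 Pa.
CL = 2W/(ρv²S) = 2×4.7971×10^5/(0.92×217²×383) = 0.05782.
CD = 0.0203 + 0.0538 × 0.05782² = 0.02048.
D = q·S·CD = 21660 × 383 × 0.02048 = 1.699×10^5 N

D = 1.7×10^5 N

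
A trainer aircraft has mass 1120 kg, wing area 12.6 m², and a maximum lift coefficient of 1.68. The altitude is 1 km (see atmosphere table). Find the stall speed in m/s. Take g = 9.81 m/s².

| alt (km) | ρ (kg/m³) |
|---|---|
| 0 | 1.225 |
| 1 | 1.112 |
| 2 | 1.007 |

At 1 km, from the table: ρ = 1.112 kg/m³.
Weight W = mg = 1120 × 9.81 = 10990 N.
V_stall = √(2W/(ρ·S·CL,max)) = √(2 × 10990 / (1.112 × 12.6 × 1.68))
V_stall = √933.5 = 30.6 m/s

V_stall = 30.6 m/s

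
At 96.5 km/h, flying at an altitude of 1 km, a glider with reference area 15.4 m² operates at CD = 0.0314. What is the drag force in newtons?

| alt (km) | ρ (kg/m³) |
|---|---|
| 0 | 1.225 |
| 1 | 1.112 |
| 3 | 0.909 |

At 1 km, from the table: ρ = 1.112 kg/m³.
Convert speed: v = 96.5 km/h ÷ 3.6 = 26.81 m/s.
Dynamic pressure q = ½ρv² = ½ × 1.112 × 26.81² = 399.5 Pa.
D = q·S·CD = 399.5 × 15.4 × 0.0314 = 193 N

D = 193 N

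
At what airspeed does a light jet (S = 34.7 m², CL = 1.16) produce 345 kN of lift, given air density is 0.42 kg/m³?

v = 202 m/s

L = ½ρv²S·CL ⇒ v = √(2L/(ρ·S·CL))
v = √(2 × 3.45×10^5 / (0.42 × 34.7 × 1.16)) = √40810 = 202 m/s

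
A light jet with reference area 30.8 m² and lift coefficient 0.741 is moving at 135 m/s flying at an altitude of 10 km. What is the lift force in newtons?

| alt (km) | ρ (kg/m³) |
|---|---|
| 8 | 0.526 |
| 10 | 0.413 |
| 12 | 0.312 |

At 10 km, from the table: ρ = 0.413 kg/m³.
L = ½ρv²S·CL = ½ × 0.413 × 135² × 30.8 × 0.741 = 85900 N ≈ 85.9 kN

L = 85900 N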